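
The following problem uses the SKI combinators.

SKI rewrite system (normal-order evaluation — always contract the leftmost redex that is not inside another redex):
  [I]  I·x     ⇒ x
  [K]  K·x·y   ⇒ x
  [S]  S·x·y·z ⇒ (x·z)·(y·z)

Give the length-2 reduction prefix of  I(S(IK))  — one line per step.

  start: I(S(IK))
  →1  S(IK)
  →2  SK

Answer: after 2 steps: SK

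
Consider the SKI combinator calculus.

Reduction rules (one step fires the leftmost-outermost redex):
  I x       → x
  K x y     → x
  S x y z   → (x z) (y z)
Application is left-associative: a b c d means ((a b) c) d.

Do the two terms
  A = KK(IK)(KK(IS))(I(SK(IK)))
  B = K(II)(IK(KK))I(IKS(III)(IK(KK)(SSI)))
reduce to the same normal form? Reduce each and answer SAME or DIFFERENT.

Answer: DIFFERENT — A ⇓ K, B ⇓ S(KK)

Working:
Term A:
  start: KK(IK)(KK(IS))(I(SK(IK)))
  step 1: K(KK(IS))(I(SK(IK)))
  step 2: KK(IS)
  step 3: K

Term B:
  start: K(II)(IK(KK))I(IKS(III)(IK(KK)(SSI)))
  step 1: III(IKS(III)(IK(KK)(SSI)))
  step 2: II(IKS(III)(IK(KK)(SSI)))
  step 3: I(IKS(III)(IK(KK)(SSI)))
  step 4: IKS(III)(IK(KK)(SSI))
  step 5: KS(III)(IK(KK)(SSI))
  step 6: S(IK(KK)(SSI))
  step 7: S(K(KK)(SSI))
  step 8: S(KK)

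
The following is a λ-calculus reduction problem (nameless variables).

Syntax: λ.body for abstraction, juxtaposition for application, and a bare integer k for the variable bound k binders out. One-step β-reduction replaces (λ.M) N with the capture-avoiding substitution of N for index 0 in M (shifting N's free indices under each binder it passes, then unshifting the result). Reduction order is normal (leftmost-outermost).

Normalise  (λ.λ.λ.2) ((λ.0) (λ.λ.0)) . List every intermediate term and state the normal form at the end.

  start: (λ.λ.λ.2) ((λ.0) (λ.λ.0))
  [1] λ.λ.(λ.0) (λ.λ.0)
  [2] λ.λ.λ.λ.0

Answer: normal form = λ.λ.λ.λ.0  (in 2 steps)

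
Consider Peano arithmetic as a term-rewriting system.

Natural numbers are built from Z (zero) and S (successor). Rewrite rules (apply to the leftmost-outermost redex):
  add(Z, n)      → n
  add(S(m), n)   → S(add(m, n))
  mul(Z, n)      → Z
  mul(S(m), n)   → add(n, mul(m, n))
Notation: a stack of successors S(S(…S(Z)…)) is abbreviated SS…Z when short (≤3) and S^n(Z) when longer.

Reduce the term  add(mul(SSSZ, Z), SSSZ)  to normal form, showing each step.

  start: add(mul(SSSZ, Z), SSSZ)
  →1  add(add(Z, mul(SSZ, Z)), SSSZ)
  →2  add(mul(SSZ, Z), SSSZ)
  →3  add(add(Z, mul(SZ, Z)), SSSZ)
  →4  add(mul(SZ, Z), SSSZ)
  →5  add(add(Z, mul(Z, Z)), SSSZ)
  →6  add(mul(Z, Z), SSSZ)
  →7  add(Z, SSSZ)
  →8  SSSZ

Answer: normal form = SSSZ  (in 8 steps)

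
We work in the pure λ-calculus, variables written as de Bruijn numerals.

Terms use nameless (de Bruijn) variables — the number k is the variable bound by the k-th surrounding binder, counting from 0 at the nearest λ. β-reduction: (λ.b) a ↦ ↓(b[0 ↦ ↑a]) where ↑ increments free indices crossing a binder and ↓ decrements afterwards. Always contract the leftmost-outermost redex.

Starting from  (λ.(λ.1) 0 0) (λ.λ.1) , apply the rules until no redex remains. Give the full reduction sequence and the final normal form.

Answer: normal form = λ.λ.λ.1  (in 3 steps)

Working:
  start: (λ.(λ.1) 0 0) (λ.λ.1)
  step 1: (λ.λ.λ.1) (λ.λ.1) (λ.λ.1)
  step 2: (λ.λ.1) (λ.λ.1)
  step 3: λ.λ.λ.1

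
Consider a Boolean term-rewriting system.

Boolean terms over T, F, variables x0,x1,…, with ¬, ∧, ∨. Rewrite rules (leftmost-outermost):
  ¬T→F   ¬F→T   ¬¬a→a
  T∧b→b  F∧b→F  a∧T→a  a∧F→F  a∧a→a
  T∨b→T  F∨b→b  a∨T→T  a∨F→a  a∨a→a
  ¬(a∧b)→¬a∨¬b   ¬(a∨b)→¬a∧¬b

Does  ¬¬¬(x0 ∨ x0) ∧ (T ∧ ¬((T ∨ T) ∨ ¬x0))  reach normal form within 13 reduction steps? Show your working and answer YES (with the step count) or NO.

Answer: YES — reaches normal form F in 10 ≤ 13 steps

Reduction:
  start: ¬¬¬(x0 ∨ x0) ∧ (T ∧ ¬((T ∨ T) ∨ ¬x0))
  step 1: ¬(x0 ∨ x0) ∧ (T ∧ ¬((T ∨ T) ∨ ¬x0))
  step 2: (¬x0 ∧ ¬x0) ∧ (T ∧ ¬((T ∨ T) ∨ ¬x0))
  step 3: ¬x0 ∧ (T ∧ ¬((T ∨ T) ∨ ¬x0))
  step 4: ¬x0 ∧ ¬((T ∨ T) ∨ ¬x0)
  step 5: ¬x0 ∧ (¬(T ∨ T) ∧ ¬¬x0)
  step 6: ¬x0 ∧ ((¬T ∧ ¬T) ∧ ¬¬x0)
  step 7: ¬x0 ∧ (¬T ∧ ¬¬x0)
  step 8: ¬x0 ∧ (F ∧ ¬¬x0)
  step 9: ¬x0 ∧ F
  step 10: F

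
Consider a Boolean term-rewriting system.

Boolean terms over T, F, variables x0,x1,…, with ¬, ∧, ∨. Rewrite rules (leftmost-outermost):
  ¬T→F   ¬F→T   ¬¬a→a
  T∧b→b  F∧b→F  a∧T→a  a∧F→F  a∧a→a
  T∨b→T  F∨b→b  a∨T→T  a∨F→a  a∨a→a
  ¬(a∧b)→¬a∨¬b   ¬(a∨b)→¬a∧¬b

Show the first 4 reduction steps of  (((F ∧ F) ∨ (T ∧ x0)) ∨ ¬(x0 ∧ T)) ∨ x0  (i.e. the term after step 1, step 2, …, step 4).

  start: (((F ∧ F) ∨ (T ∧ x0)) ∨ ¬(x0 ∧ T)) ∨ x0
  step 1: ((F ∨ (T ∧ x0)) ∨ ¬(x0 ∧ T)) ∨ x0
  step 2: ((T ∧ x0) ∨ ¬(x0 ∧ T)) ∨ x0
  step 3: (x0 ∨ ¬(x0 ∧ T)) ∨ x0
  step 4: (x0 ∨ (¬x0 ∨ ¬T)) ∨ x0

Answer: after 4 steps: (x0 ∨ (¬x0 ∨ ¬T)) ∨ x0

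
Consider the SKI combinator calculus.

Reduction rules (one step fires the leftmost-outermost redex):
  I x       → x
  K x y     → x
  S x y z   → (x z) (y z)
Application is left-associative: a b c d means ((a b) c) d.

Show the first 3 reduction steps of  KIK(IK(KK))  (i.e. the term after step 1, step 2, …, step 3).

Answer: after 3 steps: K(KK)

Working:
  start: KIK(IK(KK))
  [1] I(IK(KK))
  [2] IK(KK)
  [3] K(KK)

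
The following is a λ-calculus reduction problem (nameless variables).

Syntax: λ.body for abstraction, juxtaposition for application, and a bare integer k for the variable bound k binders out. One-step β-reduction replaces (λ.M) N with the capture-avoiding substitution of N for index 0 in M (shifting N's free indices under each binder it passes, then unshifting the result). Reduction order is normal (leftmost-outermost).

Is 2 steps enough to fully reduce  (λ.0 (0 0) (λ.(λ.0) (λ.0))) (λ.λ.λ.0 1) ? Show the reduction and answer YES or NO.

  start: (λ.0 (0 0) (λ.(λ.0) (λ.0))) (λ.λ.λ.0 1)
  →1  (λ.λ.λ.0 1) ((λ.λ.λ.0 1) (λ.λ.λ.0 1)) (λ.(λ.0) (λ.0))
  →2  (λ.λ.0 1) (λ.(λ.0) (λ.0))

Answer: NO — after 2 steps the term is (λ.λ.0 1) (λ.(λ.0) (λ.0)), not yet normal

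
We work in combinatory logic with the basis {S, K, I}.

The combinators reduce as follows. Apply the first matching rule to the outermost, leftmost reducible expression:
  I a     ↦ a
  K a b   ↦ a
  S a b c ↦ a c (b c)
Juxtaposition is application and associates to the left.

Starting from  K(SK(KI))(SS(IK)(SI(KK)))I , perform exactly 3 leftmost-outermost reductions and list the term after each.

  start: K(SK(KI))(SS(IK)(SI(KK)))I
  →1  SK(KI)I
  →2  KI(KII)
  →3  I

Answer: after 3 steps: I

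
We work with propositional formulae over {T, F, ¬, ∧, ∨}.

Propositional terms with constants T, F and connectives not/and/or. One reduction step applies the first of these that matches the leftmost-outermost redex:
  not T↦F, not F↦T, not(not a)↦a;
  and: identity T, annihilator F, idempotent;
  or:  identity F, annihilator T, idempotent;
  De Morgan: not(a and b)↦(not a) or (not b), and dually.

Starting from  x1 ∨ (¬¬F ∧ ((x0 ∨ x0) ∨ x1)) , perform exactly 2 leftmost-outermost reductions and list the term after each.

Answer: after 2 steps: x1 ∨ F

Working:
  start: x1 ∨ (¬¬F ∧ ((x0 ∨ x0) ∨ x1))
  step 1: x1 ∨ (F ∧ ((x0 ∨ x0) ∨ x1))
  step 2: x1 ∨ F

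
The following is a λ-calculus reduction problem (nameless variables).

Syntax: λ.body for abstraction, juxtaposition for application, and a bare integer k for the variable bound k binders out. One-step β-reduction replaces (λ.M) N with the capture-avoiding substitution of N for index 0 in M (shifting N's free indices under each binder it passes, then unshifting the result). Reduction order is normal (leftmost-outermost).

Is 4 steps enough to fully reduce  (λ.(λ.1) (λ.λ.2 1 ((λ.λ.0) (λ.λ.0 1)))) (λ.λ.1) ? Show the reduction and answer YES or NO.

  start: (λ.(λ.1) (λ.λ.2 1 ((λ.λ.0) (λ.λ.0 1)))) (λ.λ.1)
  →1  (λ.λ.λ.1) (λ.λ.(λ.λ.1) 1 ((λ.λ.0) (λ.λ.0 1)))
  →2  λ.λ.1

Answer: YES — reaches normal form λ.λ.1 in 2 ≤ 4 steps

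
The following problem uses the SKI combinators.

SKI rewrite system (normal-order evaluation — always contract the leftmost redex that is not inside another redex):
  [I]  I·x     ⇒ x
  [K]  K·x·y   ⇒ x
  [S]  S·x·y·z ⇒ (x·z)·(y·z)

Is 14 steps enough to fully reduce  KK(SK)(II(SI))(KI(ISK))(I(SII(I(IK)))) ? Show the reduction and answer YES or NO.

  start: KK(SK)(II(SI))(KI(ISK))(I(SII(I(IK))))
  step 1: K(II(SI))(KI(ISK))(I(SII(I(IK))))
  step 2: II(SI)(I(SII(I(IK))))
  step 3: I(SI)(I(SII(I(IK))))
  step 4: SI(I(SII(I(IK))))
  step 5: SI(SII(I(IK)))
  step 6: SI(I(I(IK))(I(I(IK))))
  step 7: SI(I(IK)(I(I(IK))))
  step 8: SI(IK(I(I(IK))))
  step 9: SI(K(I(I(IK))))
  step 10: SI(K(I(IK)))
  step 11: SI(K(IK))
  step 12: SI(KK)

Answer: YES — reaches normal form SI(KK) in 12 ≤ 14 steps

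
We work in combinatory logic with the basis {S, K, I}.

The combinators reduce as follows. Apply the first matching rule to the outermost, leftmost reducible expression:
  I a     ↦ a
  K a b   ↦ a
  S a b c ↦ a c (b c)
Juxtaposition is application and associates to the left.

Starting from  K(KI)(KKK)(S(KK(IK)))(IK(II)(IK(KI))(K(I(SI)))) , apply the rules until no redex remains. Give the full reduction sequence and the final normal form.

Answer: normal form = K(SI)  (in 8 steps)

Working:
  start: K(KI)(KKK)(S(KK(IK)))(IK(II)(IK(KI))(K(I(SI))))
  step 1: KI(S(KK(IK)))(IK(II)(IK(KI))(K(I(SI))))
  step 2: I(IK(II)(IK(KI))(K(I(SI))))
  step 3: IK(II)(IK(KI))(K(I(SI)))
  step 4: K(II)(IK(KI))(K(I(SI)))
  step 5: II(K(I(SI)))
  step 6: I(K(I(SI)))
  step 7: K(I(SI))
  step 8: K(SI)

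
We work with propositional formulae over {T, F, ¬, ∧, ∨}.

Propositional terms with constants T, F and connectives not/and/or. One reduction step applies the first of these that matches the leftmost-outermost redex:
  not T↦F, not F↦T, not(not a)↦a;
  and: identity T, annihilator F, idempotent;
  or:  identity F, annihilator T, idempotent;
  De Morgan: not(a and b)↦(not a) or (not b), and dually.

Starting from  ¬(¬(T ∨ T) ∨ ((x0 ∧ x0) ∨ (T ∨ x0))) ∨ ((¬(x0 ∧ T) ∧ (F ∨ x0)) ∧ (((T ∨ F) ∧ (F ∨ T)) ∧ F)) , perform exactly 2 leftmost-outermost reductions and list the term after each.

Answer: after 2 steps: ((T ∨ T) ∧ ¬((x0 ∧ x0) ∨ (T ∨ x0))) ∨ ((¬(x0 ∧ T) ∧ (F ∨ x0)) ∧ (((T ∨ F) ∧ (F ∨ T)) ∧ F))

Working:
  start: ¬(¬(T ∨ T) ∨ ((x0 ∧ x0) ∨ (T ∨ x0))) ∨ ((¬(x0 ∧ T) ∧ (F ∨ x0)) ∧ (((T ∨ F) ∧ (F ∨ T)) ∧ F))
  →1  (¬¬(T ∨ T) ∧ ¬((x0 ∧ x0) ∨ (T ∨ x0))) ∨ ((¬(x0 ∧ T) ∧ (F ∨ x0)) ∧ (((T ∨ F) ∧ (F ∨ T)) ∧ F))
  →2  ((T ∨ T) ∧ ¬((x0 ∧ x0) ∨ (T ∨ x0))) ∨ ((¬(x0 ∧ T) ∧ (F ∨ x0)) ∧ (((T ∨ F) ∧ (F ∨ T)) ∧ F))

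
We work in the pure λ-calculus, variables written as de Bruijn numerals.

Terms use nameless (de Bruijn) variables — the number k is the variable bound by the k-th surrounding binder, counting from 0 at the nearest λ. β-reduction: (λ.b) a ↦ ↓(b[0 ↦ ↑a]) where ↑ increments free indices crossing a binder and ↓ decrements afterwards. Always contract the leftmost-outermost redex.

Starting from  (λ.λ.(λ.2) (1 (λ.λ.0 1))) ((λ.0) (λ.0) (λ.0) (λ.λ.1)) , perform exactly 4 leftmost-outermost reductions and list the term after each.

Answer: after 4 steps: λ.(λ.0) (λ.λ.1)

Derivation:
  start: (λ.λ.(λ.2) (1 (λ.λ.0 1))) ((λ.0) (λ.0) (λ.0) (λ.λ.1))
  [1] λ.(λ.(λ.0) (λ.0) (λ.0) (λ.λ.1)) ((λ.0) (λ.0) (λ.0) (λ.λ.1) (λ.λ.0 1))
  [2] λ.(λ.0) (λ.0) (λ.0) (λ.λ.1)
  [3] λ.(λ.0) (λ.0) (λ.λ.1)
  [4] λ.(λ.0) (λ.λ.1)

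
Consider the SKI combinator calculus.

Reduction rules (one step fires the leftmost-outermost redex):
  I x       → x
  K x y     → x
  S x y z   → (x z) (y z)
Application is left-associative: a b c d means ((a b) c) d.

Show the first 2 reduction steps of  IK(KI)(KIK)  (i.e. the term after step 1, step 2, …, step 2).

Answer: after 2 steps: KI

Derivation:
  start: IK(KI)(KIK)
  [1] K(KI)(KIK)
  [2] KI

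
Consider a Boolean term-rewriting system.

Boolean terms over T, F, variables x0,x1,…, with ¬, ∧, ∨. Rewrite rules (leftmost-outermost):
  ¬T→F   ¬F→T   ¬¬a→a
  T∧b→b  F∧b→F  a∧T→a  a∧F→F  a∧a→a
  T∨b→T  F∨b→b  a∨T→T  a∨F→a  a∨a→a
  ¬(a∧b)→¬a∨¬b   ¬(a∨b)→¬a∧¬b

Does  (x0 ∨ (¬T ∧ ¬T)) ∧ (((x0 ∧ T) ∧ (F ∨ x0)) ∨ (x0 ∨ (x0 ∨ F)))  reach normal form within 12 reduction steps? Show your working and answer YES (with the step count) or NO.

  start: (x0 ∨ (¬T ∧ ¬T)) ∧ (((x0 ∧ T) ∧ (F ∨ x0)) ∨ (x0 ∨ (x0 ∨ F)))
  step 1: (x0 ∨ ¬T) ∧ (((x0 ∧ T) ∧ (F ∨ x0)) ∨ (x0 ∨ (x0 ∨ F)))
  step 2: (x0 ∨ F) ∧ (((x0 ∧ T) ∧ (F ∨ x0)) ∨ (x0 ∨ (x0 ∨ F)))
  step 3: x0 ∧ (((x0 ∧ T) ∧ (F ∨ x0)) ∨ (x0 ∨ (x0 ∨ F)))
  step 4: x0 ∧ ((x0 ∧ (F ∨ x0)) ∨ (x0 ∨ (x0 ∨ F)))
  step 5: x0 ∧ ((x0 ∧ x0) ∨ (x0 ∨ (x0 ∨ F)))
  step 6: x0 ∧ (x0 ∨ (x0 ∨ (x0 ∨ F)))
  step 7: x0 ∧ (x0 ∨ (x0 ∨ x0))
  step 8: x0 ∧ (x0 ∨ x0)
  step 9: x0 ∧ x0
  step 10: x0

Answer: YES — reaches normal form x0 in 10 ≤ 12 steps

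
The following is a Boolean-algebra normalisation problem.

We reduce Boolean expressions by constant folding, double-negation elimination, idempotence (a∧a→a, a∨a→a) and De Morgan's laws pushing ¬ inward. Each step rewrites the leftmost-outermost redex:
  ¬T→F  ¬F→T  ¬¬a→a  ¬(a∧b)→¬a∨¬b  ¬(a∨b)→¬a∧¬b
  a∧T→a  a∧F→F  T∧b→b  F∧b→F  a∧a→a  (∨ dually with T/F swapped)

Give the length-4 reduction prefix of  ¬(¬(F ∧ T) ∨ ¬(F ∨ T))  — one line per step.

Answer: after 4 steps: F

Reduction:
  start: ¬(¬(F ∧ T) ∨ ¬(F ∨ T))
  step 1: ¬¬(F ∧ T) ∧ ¬¬(F ∨ T)
  step 2: (F ∧ T) ∧ ¬¬(F ∨ T)
  step 3: F ∧ ¬¬(F ∨ T)
  step 4: F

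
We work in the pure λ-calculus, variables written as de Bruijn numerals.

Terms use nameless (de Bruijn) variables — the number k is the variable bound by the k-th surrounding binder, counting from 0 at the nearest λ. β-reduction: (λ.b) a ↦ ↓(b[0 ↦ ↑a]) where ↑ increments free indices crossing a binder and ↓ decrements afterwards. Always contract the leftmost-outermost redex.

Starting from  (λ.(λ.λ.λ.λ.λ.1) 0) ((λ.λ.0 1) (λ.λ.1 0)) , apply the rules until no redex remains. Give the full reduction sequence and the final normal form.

  start: (λ.(λ.λ.λ.λ.λ.1) 0) ((λ.λ.0 1) (λ.λ.1 0))
  step 1: (λ.λ.λ.λ.λ.1) ((λ.λ.0 1) (λ.λ.1 0))
  step 2: λ.λ.λ.λ.1

Answer: normal form = λ.λ.λ.λ.1  (in 2 steps)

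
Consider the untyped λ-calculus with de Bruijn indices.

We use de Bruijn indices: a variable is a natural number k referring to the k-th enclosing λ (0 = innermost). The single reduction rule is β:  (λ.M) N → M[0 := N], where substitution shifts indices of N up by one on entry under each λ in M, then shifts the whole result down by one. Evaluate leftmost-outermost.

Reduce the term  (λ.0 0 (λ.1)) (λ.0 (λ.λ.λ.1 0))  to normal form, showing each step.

Answer: normal form = λ.λ.0 (λ.λ.λ.1 0)  (in 6 steps)

Derivation:
  start: (λ.0 0 (λ.1)) (λ.0 (λ.λ.λ.1 0))
  step 1: (λ.0 (λ.λ.λ.1 0)) (λ.0 (λ.λ.λ.1 0)) (λ.λ.0 (λ.λ.λ.1 0))
  step 2: (λ.0 (λ.λ.λ.1 0)) (λ.λ.λ.1 0) (λ.λ.0 (λ.λ.λ.1 0))
  step 3: (λ.λ.λ.1 0) (λ.λ.λ.1 0) (λ.λ.0 (λ.λ.λ.1 0))
  step 4: (λ.λ.1 0) (λ.λ.0 (λ.λ.λ.1 0))
  step 5: λ.(λ.λ.0 (λ.λ.λ.1 0)) 0
  step 6: λ.λ.0 (λ.λ.λ.1 0)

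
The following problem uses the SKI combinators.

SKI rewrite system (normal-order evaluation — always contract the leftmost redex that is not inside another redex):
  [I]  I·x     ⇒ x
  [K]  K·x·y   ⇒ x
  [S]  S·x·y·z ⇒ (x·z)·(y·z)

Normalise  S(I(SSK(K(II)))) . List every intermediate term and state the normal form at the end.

Answer: normal form = S(S(KI)(K(KI)))  (in 4 steps)

Reduction:
  start: S(I(SSK(K(II))))
  [1] S(SSK(K(II)))
  [2] S(S(K(II))(K(K(II))))
  [3] S(S(KI)(K(K(II))))
  [4] S(S(KI)(K(KI)))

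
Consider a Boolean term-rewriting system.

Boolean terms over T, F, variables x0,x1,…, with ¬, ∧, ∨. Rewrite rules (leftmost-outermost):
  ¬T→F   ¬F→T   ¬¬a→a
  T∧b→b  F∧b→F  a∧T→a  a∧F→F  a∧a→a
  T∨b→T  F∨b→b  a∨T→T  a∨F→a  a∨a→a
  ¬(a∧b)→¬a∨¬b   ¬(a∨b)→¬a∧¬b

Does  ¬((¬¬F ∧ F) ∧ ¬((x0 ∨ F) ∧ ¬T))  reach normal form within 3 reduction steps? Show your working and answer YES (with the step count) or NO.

  start: ¬((¬¬F ∧ F) ∧ ¬((x0 ∨ F) ∧ ¬T))
  [1] ¬(¬¬F ∧ F) ∨ ¬¬((x0 ∨ F) ∧ ¬T)
  [2] (¬¬¬F ∨ ¬F) ∨ ¬¬((x0 ∨ F) ∧ ¬T)
  [3] (¬F ∨ ¬F) ∨ ¬¬((x0 ∨ F) ∧ ¬T)

Answer: NO — after 3 steps the term is (¬F ∨ ¬F) ∨ ¬¬((x0 ∨ F) ∧ ¬T), not yet normal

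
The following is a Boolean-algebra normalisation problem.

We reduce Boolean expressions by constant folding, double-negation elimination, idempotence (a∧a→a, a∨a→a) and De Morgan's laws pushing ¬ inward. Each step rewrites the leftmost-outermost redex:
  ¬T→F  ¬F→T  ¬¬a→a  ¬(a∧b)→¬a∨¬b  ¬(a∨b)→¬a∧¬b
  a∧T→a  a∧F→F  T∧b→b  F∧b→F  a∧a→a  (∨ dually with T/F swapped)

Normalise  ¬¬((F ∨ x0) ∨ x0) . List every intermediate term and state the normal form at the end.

  start: ¬¬((F ∨ x0) ∨ x0)
  step 1: (F ∨ x0) ∨ x0
  step 2: x0 ∨ x0
  step 3: x0

Answer: normal form = x0  (in 3 steps)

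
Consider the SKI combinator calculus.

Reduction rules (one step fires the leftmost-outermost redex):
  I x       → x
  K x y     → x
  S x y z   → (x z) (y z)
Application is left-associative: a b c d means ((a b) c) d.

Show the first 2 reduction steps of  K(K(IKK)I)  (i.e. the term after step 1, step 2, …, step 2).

Answer: after 2 steps: K(KK)

Working:
  start: K(K(IKK)I)
  →1  K(IKK)
  →2  K(KK)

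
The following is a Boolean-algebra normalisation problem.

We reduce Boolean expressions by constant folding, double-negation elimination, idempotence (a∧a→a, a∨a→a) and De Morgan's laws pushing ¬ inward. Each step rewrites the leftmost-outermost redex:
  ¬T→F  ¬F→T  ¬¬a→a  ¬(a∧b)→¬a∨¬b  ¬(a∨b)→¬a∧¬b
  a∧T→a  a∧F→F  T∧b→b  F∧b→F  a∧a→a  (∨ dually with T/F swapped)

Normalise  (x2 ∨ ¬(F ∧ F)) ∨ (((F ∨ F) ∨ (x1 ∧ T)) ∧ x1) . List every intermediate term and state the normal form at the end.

  start: (x2 ∨ ¬(F ∧ F)) ∨ (((F ∨ F) ∨ (x1 ∧ T)) ∧ x1)
  step 1: (x2 ∨ (¬F ∨ ¬F)) ∨ (((F ∨ F) ∨ (x1 ∧ T)) ∧ x1)
  step 2: (x2 ∨ ¬F) ∨ (((F ∨ F) ∨ (x1 ∧ T)) ∧ x1)
  step 3: (x2 ∨ T) ∨ (((F ∨ F) ∨ (x1 ∧ T)) ∧ x1)
  step 4: T ∨ (((F ∨ F) ∨ (x1 ∧ T)) ∧ x1)
  step 5: T

Answer: normal form = T  (in 5 steps)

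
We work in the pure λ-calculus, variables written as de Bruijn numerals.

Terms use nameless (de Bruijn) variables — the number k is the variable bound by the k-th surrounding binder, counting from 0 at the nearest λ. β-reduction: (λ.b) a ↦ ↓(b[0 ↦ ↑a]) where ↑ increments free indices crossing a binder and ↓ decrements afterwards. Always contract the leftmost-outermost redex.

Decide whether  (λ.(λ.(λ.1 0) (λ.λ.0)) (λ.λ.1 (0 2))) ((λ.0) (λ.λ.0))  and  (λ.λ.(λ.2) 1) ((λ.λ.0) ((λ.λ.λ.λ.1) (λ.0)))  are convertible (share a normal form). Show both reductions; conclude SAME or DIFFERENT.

Answer: SAME — A ⇓ λ.λ.0, B ⇓ λ.λ.0

Derivation:
Term A:
  start: (λ.(λ.(λ.1 0) (λ.λ.0)) (λ.λ.1 (0 2))) ((λ.0) (λ.λ.0))
  [1] (λ.(λ.1 0) (λ.λ.0)) (λ.λ.1 (0 ((λ.0) (λ.λ.0))))
  [2] (λ.(λ.λ.1 (0 ((λ.0) (λ.λ.0)))) 0) (λ.λ.0)
  [3] (λ.λ.1 (0 ((λ.0) (λ.λ.0)))) (λ.λ.0)
  [4] λ.(λ.λ.0) (0 ((λ.0) (λ.λ.0)))
  [5] λ.λ.0

Term B:
  start: (λ.λ.(λ.2) 1) ((λ.λ.0) ((λ.λ.λ.λ.1) (λ.0)))
  [1] λ.(λ.(λ.λ.0) ((λ.λ.λ.λ.1) (λ.0))) ((λ.λ.0) ((λ.λ.λ.λ.1) (λ.0)))
  [2] λ.(λ.λ.0) ((λ.λ.λ.λ.1) (λ.0))
  [3] λ.λ.0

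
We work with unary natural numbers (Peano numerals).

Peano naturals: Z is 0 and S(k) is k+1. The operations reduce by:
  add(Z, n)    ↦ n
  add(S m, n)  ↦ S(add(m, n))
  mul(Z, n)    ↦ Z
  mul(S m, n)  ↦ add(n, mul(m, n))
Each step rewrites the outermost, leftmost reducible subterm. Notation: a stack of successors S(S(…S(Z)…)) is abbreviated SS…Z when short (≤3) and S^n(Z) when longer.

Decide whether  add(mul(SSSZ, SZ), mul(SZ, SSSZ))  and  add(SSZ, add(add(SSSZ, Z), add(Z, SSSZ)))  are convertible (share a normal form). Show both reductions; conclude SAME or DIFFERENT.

Answer: DIFFERENT — A ⇓ S^6(Z), B ⇓ S^8(Z)

Working:
Term A:
  start: add(mul(SSSZ, SZ), mul(SZ, SSSZ))
  →1  add(add(SZ, mul(SSZ, SZ)), mul(SZ, SSSZ))
  →2  add(S(add(Z, mul(SSZ, SZ))), mul(SZ, SSSZ))
  →3  S(add(add(Z, mul(SSZ, SZ)), mul(SZ, SSSZ)))
  →4  S(add(mul(SSZ, SZ), mul(SZ, SSSZ)))
  →5  S(add(add(SZ, mul(SZ, SZ)), mul(SZ, SSSZ)))
  →6  S(add(S(add(Z, mul(SZ, SZ))), mul(SZ, SSSZ)))
  →7  S(S(add(add(Z, mul(SZ, SZ)), mul(SZ, SSSZ))))
  →8  S(S(add(mul(SZ, SZ), mul(SZ, SSSZ))))
  →9  S(S(add(add(SZ, mul(Z, SZ)), mul(SZ, SSSZ))))
  →10  S(S(add(S(add(Z, mul(Z, SZ))), mul(SZ, SSSZ))))
  →11  S(S(S(add(add(Z, mul(Z, SZ)), mul(SZ, SSSZ)))))
  →12  S(S(S(add(mul(Z, SZ), mul(SZ, SSSZ)))))
  →13  S(S(S(add(Z, mul(SZ, SSSZ)))))
  →14  S(S(S(mul(SZ, SSSZ))))
  →15  S(S(S(add(SSSZ, mul(Z, SSSZ)))))
  →16  S(S(S(S(add(SSZ, mul(Z, SSSZ))))))
  →17  S(S(S(S(S(add(SZ, mul(Z, SSSZ)))))))
  →18  S(S(S(S(S(S(add(Z, mul(Z, SSSZ))))))))
  →19  S(S(S(S(S(S(mul(Z, SSSZ)))))))
  →20  S^6(Z)

Term B:
  start: add(SSZ, add(add(SSSZ, Z), add(Z, SSSZ)))
  →1  S(add(SZ, add(add(SSSZ, Z), add(Z, SSSZ))))
  →2  S(S(add(Z, add(add(SSSZ, Z), add(Z, SSSZ)))))
  →3  S(S(add(add(SSSZ, Z), add(Z, SSSZ))))
  →4  S(S(add(S(add(SSZ, Z)), add(Z, SSSZ))))
  →5  S(S(S(add(add(SSZ, Z), add(Z, SSSZ)))))
  →6  S(S(S(add(S(add(SZ, Z)), add(Z, SSSZ)))))
  →7  S(S(S(S(add(add(SZ, Z), add(Z, SSSZ))))))
  →8  S(S(S(S(add(S(add(Z, Z)), add(Z, SSSZ))))))
  →9  S(S(S(S(S(add(add(Z, Z), add(Z, SSSZ)))))))
  →10  S(S(S(S(S(add(Z, add(Z, SSSZ)))))))
  →11  S(S(S(S(S(add(Z, SSSZ))))))
  →12  S^8(Z)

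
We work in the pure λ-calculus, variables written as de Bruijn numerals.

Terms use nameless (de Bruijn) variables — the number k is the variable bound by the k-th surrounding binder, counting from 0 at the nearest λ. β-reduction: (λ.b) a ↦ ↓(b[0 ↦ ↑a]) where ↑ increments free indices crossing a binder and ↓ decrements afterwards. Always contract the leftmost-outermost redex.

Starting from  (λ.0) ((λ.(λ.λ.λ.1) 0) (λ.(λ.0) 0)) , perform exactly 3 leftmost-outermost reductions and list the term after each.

Answer: after 3 steps: λ.λ.1

Working:
  start: (λ.0) ((λ.(λ.λ.λ.1) 0) (λ.(λ.0) 0))
  [1] (λ.(λ.λ.λ.1) 0) (λ.(λ.0) 0)
  [2] (λ.λ.λ.1) (λ.(λ.0) 0)
  [3] λ.λ.1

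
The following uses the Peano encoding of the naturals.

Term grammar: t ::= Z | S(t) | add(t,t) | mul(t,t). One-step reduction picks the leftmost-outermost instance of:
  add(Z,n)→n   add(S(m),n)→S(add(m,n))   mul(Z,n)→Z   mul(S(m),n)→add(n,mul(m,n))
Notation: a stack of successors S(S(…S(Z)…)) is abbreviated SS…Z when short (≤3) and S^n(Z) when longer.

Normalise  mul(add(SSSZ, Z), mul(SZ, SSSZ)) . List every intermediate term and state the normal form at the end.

Answer: normal form = S^9(Z)  (in 38 steps)

Working:
  start: mul(add(SSSZ, Z), mul(SZ, SSSZ))
  step 1: mul(S(add(SSZ, Z)), mul(SZ, SSSZ))
  step 2: add(mul(SZ, SSSZ), mul(add(SSZ, Z), mul(SZ, SSSZ)))
  step 3: add(add(SSSZ, mul(Z, SSSZ)), mul(add(SSZ, Z), mul(SZ, SSSZ)))
  step 4: add(S(add(SSZ, mul(Z, SSSZ))), mul(add(SSZ, Z), mul(SZ, SSSZ)))
  step 5: S(add(add(SSZ, mul(Z, SSSZ)), mul(add(SSZ, Z), mul(SZ, SSSZ))))
  step 6: S(add(S(add(SZ, mul(Z, SSSZ))), mul(add(SSZ, Z), mul(SZ, SSSZ))))
  step 7: S(S(add(add(SZ, mul(Z, SSSZ)), mul(add(SSZ, Z), mul(SZ, SSSZ)))))
  step 8: S(S(add(S(add(Z, mul(Z, SSSZ))), mul(add(SSZ, Z), mul(SZ, SSSZ)))))
  step 9: S(S(S(add(add(Z, mul(Z, SSSZ)), mul(add(SSZ, Z), mul(SZ, SSSZ))))))
  step 10: S(S(S(add(mul(Z, SSSZ), mul(add(SSZ, Z), mul(SZ, SSSZ))))))
  step 11: S(S(S(add(Z, mul(add(SSZ, Z), mul(SZ, SSSZ))))))
  step 12: S(S(S(mul(add(SSZ, Z), mul(SZ, SSSZ)))))
  step 13: S(S(S(mul(S(add(SZ, Z)), mul(SZ, SSSZ)))))
  step 14: S(S(S(add(mul(SZ, SSSZ), mul(add(SZ, Z), mul(SZ, SSSZ))))))
  step 15: S(S(S(add(add(SSSZ, mul(Z, SSSZ)), mul(add(SZ, Z), mul(SZ, SSSZ))))))
  step 16: S(S(S(add(S(add(SSZ, mul(Z, SSSZ))), mul(add(SZ, Z), mul(SZ, SSSZ))))))
  step 17: S(S(S(S(add(add(SSZ, mul(Z, SSSZ)), mul(add(SZ, Z), mul(SZ, SSSZ)))))))
  step 18: S(S(S(S(add(S(add(SZ, mul(Z, SSSZ))), mul(add(SZ, Z), mul(SZ, SSSZ)))))))
  step 19: S(S(S(S(S(add(add(SZ, mul(Z, SSSZ)), mul(add(SZ, Z), mul(SZ, SSSZ))))))))
  step 20: S(S(S(S(S(add(S(add(Z, mul(Z, SSSZ))), mul(add(SZ, Z), mul(SZ, SSSZ))))))))
  step 21: S(S(S(S(S(S(add(add(Z, mul(Z, SSSZ)), mul(add(SZ, Z), mul(SZ, SSSZ)))))))))
  step 22: S(S(S(S(S(S(add(mul(Z, SSSZ), mul(add(SZ, Z), mul(SZ, SSSZ)))))))))
  step 23: S(S(S(S(S(S(add(Z, mul(add(SZ, Z), mul(SZ, SSSZ)))))))))
  step 24: S(S(S(S(S(S(mul(add(SZ, Z), mul(SZ, SSSZ))))))))
  step 25: S(S(S(S(S(S(mul(S(add(Z, Z)), mul(SZ, SSSZ))))))))
  step 26: S(S(S(S(S(S(add(mul(SZ, SSSZ), mul(add(Z, Z), mul(SZ, SSSZ)))))))))
  step 27: S(S(S(S(S(S(add(add(SSSZ, mul(Z, SSSZ)), mul(add(Z, Z), mul(SZ, SSSZ)))))))))
  step 28: S(S(S(S(S(S(add(S(add(SSZ, mul(Z, SSSZ))), mul(add(Z, Z), mul(SZ, SSSZ)))))))))
  step 29: S(S(S(S(S(S(S(add(add(SSZ, mul(Z, SSSZ)), mul(add(Z, Z), mul(SZ, SSSZ))))))))))
  step 30: S(S(S(S(S(S(S(add(S(add(SZ, mul(Z, SSSZ))), mul(add(Z, Z), mul(SZ, SSSZ))))))))))
  step 31: S(S(S(S(S(S(S(S(add(add(SZ, mul(Z, SSSZ)), mul(add(Z, Z), mul(SZ, SSSZ)))))))))))
  step 32: S(S(S(S(S(S(S(S(add(S(add(Z, mul(Z, SSSZ))), mul(add(Z, Z), mul(SZ, SSSZ)))))))))))
  step 33: S(S(S(S(S(S(S(S(S(add(add(Z, mul(Z, SSSZ)), mul(add(Z, Z), mul(SZ, SSSZ))))))))))))
  step 34: S(S(S(S(S(S(S(S(S(add(mul(Z, SSSZ), mul(add(Z, Z), mul(SZ, SSSZ))))))))))))
  step 35: S(S(S(S(S(S(S(S(S(add(Z, mul(add(Z, Z), mul(SZ, SSSZ))))))))))))
  step 36: S(S(S(S(S(S(S(S(S(mul(add(Z, Z), mul(SZ, SSSZ)))))))))))
  step 37: S(S(S(S(S(S(S(S(S(mul(Z, mul(SZ, SSSZ)))))))))))
  step 38: S^9(Z)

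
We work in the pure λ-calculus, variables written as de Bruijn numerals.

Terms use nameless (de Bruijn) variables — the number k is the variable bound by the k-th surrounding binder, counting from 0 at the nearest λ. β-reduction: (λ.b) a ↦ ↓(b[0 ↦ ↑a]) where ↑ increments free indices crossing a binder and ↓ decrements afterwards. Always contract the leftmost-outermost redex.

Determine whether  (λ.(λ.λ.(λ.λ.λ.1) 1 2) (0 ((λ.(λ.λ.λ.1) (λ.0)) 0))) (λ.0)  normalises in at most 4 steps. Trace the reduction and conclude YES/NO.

  start: (λ.(λ.λ.(λ.λ.λ.1) 1 2) (0 ((λ.(λ.λ.λ.1) (λ.0)) 0))) (λ.0)
  [1] (λ.λ.(λ.λ.λ.1) 1 (λ.0)) ((λ.0) ((λ.(λ.λ.λ.1) (λ.0)) (λ.0)))
  [2] λ.(λ.λ.λ.1) ((λ.0) ((λ.(λ.λ.λ.1) (λ.0)) (λ.0))) (λ.0)
  [3] λ.(λ.λ.1) (λ.0)
  [4] λ.λ.λ.0

Answer: YES — reaches normal form λ.λ.λ.0 in 4 ≤ 4 steps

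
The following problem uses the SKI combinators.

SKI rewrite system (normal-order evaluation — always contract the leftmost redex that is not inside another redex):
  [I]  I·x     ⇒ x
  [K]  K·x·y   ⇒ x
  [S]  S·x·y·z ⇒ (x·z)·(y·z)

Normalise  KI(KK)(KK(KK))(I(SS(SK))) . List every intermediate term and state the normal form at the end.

Answer: normal form = K(SS(SK))  (in 4 steps)

Derivation:
  start: KI(KK)(KK(KK))(I(SS(SK)))
  →1  I(KK(KK))(I(SS(SK)))
  →2  KK(KK)(I(SS(SK)))
  →3  K(I(SS(SK)))
  →4  K(SS(SK))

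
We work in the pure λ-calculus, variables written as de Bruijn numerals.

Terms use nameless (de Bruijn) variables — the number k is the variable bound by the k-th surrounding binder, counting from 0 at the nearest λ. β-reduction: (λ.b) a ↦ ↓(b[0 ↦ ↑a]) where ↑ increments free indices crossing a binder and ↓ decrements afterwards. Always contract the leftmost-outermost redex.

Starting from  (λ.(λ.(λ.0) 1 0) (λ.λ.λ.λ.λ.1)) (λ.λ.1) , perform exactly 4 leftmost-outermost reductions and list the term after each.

  start: (λ.(λ.(λ.0) 1 0) (λ.λ.λ.λ.λ.1)) (λ.λ.1)
  →1  (λ.(λ.0) (λ.λ.1) 0) (λ.λ.λ.λ.λ.1)
  →2  (λ.0) (λ.λ.1) (λ.λ.λ.λ.λ.1)
  →3  (λ.λ.1) (λ.λ.λ.λ.λ.1)
  →4  λ.λ.λ.λ.λ.λ.1

Answer: after 4 steps: λ.λ.λ.λ.λ.λ.1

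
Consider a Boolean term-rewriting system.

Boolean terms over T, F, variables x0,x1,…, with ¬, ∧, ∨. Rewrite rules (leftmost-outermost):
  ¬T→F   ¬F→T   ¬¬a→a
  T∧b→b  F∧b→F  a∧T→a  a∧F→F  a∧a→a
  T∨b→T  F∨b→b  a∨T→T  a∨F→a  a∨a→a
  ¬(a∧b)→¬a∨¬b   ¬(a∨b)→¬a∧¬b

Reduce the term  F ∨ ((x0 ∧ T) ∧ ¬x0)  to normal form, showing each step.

  start: F ∨ ((x0 ∧ T) ∧ ¬x0)
  [1] (x0 ∧ T) ∧ ¬x0
  [2] x0 ∧ ¬x0

Answer: normal form = x0 ∧ ¬x0  (in 2 steps)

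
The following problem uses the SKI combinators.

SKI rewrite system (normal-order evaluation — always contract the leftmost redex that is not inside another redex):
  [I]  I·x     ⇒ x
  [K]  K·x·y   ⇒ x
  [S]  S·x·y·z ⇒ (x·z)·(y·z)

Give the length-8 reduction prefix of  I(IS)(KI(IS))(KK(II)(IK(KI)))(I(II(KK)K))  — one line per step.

  start: I(IS)(KI(IS))(KK(II)(IK(KI)))(I(II(KK)K))
  step 1: IS(KI(IS))(KK(II)(IK(KI)))(I(II(KK)K))
  step 2: S(KI(IS))(KK(II)(IK(KI)))(I(II(KK)K))
  step 3: KI(IS)(I(II(KK)K))(KK(II)(IK(KI))(I(II(KK)K)))
  step 4: I(I(II(KK)K))(KK(II)(IK(KI))(I(II(KK)K)))
  step 5: I(II(KK)K)(KK(II)(IK(KI))(I(II(KK)K)))
  step 6: II(KK)K(KK(II)(IK(KI))(I(II(KK)K)))
  step 7: I(KK)K(KK(II)(IK(KI))(I(II(KK)K)))
  step 8: KKK(KK(II)(IK(KI))(I(II(KK)K)))

Answer: after 8 steps: KKK(KK(II)(IK(KI))(I(II(KK)K)))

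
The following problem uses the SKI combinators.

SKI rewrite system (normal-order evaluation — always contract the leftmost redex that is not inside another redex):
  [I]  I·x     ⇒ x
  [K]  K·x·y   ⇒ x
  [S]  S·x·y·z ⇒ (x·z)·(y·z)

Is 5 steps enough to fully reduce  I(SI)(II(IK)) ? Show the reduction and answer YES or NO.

Answer: YES — reaches normal form SIK in 4 ≤ 5 steps

Reduction:
  start: I(SI)(II(IK))
  step 1: SI(II(IK))
  step 2: SI(I(IK))
  step 3: SI(IK)
  step 4: SIK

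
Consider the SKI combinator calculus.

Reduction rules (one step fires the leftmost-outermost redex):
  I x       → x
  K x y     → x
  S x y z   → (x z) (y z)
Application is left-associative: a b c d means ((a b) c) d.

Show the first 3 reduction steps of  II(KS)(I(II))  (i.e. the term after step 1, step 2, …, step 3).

Answer: after 3 steps: S

Derivation:
  start: II(KS)(I(II))
  step 1: I(KS)(I(II))
  step 2: KS(I(II))
  step 3: S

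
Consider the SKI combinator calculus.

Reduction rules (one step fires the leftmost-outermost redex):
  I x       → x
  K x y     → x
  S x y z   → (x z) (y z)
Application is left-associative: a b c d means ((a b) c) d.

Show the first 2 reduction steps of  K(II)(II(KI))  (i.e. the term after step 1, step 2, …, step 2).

  start: K(II)(II(KI))
  →1  II
  →2  I

Answer: after 2 steps: I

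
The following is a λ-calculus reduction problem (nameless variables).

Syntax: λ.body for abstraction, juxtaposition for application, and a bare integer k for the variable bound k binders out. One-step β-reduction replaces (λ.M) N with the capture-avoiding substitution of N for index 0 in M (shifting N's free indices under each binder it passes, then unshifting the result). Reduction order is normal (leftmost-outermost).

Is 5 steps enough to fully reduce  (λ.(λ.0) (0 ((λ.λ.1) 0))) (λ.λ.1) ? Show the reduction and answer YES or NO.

  start: (λ.(λ.0) (0 ((λ.λ.1) 0))) (λ.λ.1)
  →1  (λ.0) ((λ.λ.1) ((λ.λ.1) (λ.λ.1)))
  →2  (λ.λ.1) ((λ.λ.1) (λ.λ.1))
  →3  λ.(λ.λ.1) (λ.λ.1)
  →4  λ.λ.λ.λ.1

Answer: YES — reaches normal form λ.λ.λ.λ.1 in 4 ≤ 5 steps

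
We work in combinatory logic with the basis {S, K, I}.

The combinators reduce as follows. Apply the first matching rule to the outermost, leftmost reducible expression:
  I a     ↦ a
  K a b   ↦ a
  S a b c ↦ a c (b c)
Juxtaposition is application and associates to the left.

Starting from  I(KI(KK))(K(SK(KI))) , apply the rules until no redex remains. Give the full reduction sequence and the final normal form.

Answer: normal form = K(SK(KI))  (in 3 steps)

Derivation:
  start: I(KI(KK))(K(SK(KI)))
  →1  KI(KK)(K(SK(KI)))
  →2  I(K(SK(KI)))
  →3  K(SK(KI))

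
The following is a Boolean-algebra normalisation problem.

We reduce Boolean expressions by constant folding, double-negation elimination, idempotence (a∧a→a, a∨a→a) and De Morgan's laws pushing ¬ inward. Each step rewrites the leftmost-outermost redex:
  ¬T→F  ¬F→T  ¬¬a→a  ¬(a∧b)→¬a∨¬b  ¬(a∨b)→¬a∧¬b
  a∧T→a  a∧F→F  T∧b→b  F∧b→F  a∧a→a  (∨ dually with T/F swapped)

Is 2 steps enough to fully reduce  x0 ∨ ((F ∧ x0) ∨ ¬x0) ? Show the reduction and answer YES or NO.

  start: x0 ∨ ((F ∧ x0) ∨ ¬x0)
  [1] x0 ∨ (F ∨ ¬x0)
  [2] x0 ∨ ¬x0

Answer: YES — reaches normal form x0 ∨ ¬x0 in 2 ≤ 2 steps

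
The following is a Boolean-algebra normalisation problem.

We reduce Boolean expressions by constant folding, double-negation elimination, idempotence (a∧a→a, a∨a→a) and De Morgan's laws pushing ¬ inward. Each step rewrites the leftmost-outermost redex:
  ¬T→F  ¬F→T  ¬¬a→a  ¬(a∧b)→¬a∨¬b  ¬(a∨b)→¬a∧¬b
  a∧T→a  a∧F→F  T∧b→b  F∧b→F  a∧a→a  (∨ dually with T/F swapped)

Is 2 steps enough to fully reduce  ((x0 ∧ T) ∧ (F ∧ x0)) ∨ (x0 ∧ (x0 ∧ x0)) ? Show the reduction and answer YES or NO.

  start: ((x0 ∧ T) ∧ (F ∧ x0)) ∨ (x0 ∧ (x0 ∧ x0))
  →1  (x0 ∧ (F ∧ x0)) ∨ (x0 ∧ (x0 ∧ x0))
  →2  (x0 ∧ F) ∨ (x0 ∧ (x0 ∧ x0))

Answer: NO — after 2 steps the term is (x0 ∧ F) ∨ (x0 ∧ (x0 ∧ x0)), not yet normal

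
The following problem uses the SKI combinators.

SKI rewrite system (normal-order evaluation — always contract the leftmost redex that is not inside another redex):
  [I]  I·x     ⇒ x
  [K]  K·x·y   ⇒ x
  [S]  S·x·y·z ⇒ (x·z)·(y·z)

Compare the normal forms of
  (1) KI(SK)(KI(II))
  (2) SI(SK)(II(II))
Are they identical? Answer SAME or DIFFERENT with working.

Answer: DIFFERENT — A ⇓ I, B ⇓ SKI

Derivation:
Term A:
  start: KI(SK)(KI(II))
  [1] I(KI(II))
  [2] KI(II)
  [3] I

Term B:
  start: SI(SK)(II(II))
  [1] I(II(II))(SK(II(II)))
  [2] II(II)(SK(II(II)))
  [3] I(II)(SK(II(II)))
  [4] II(SK(II(II)))
  [5] I(SK(II(II)))
  [6] SK(II(II))
  [7] SK(I(II))
  [8] SK(II)
  [9] SKI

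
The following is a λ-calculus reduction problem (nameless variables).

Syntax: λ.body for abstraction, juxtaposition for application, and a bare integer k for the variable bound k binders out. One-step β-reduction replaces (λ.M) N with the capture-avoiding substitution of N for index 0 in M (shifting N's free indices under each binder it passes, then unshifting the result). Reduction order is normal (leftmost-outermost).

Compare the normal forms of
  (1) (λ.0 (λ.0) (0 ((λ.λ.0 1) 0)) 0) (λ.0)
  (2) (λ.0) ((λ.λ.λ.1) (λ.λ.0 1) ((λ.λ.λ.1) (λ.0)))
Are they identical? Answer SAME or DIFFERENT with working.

Term A:
  start: (λ.0 (λ.0) (0 ((λ.λ.0 1) 0)) 0) (λ.0)
  →1  (λ.0) (λ.0) ((λ.0) ((λ.λ.0 1) (λ.0))) (λ.0)
  →2  (λ.0) ((λ.0) ((λ.λ.0 1) (λ.0))) (λ.0)
  →3  (λ.0) ((λ.λ.0 1) (λ.0)) (λ.0)
  →4  (λ.λ.0 1) (λ.0) (λ.0)
  →5  (λ.0 (λ.0)) (λ.0)
  →6  (λ.0) (λ.0)
  →7  λ.0

Term B:
  start: (λ.0) ((λ.λ.λ.1) (λ.λ.0 1) ((λ.λ.λ.1) (λ.0)))
  →1  (λ.λ.λ.1) (λ.λ.0 1) ((λ.λ.λ.1) (λ.0))
  →2  (λ.λ.1) ((λ.λ.λ.1) (λ.0))
  →3  λ.(λ.λ.λ.1) (λ.0)
  →4  λ.λ.λ.1

Answer: DIFFERENT — A ⇓ λ.0, B ⇓ λ.λ.λ.1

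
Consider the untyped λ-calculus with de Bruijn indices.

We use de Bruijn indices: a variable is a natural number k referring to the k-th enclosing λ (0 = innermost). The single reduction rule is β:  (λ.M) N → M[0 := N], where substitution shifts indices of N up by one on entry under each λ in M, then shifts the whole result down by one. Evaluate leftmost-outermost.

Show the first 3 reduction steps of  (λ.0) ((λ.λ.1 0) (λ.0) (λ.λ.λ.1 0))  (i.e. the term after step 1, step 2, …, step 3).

Answer: after 3 steps: (λ.0) (λ.λ.λ.1 0)

Reduction:
  start: (λ.0) ((λ.λ.1 0) (λ.0) (λ.λ.λ.1 0))
  →1  (λ.λ.1 0) (λ.0) (λ.λ.λ.1 0)
  →2  (λ.(λ.0) 0) (λ.λ.λ.1 0)
  →3  (λ.0) (λ.λ.λ.1 0)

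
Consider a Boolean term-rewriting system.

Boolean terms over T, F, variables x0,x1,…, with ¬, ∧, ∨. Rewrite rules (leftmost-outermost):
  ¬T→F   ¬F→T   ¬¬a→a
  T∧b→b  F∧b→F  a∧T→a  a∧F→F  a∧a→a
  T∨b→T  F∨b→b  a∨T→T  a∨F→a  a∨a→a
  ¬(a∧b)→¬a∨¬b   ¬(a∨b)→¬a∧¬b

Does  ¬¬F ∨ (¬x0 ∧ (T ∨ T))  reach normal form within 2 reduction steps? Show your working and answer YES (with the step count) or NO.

  start: ¬¬F ∨ (¬x0 ∧ (T ∨ T))
  [1] F ∨ (¬x0 ∧ (T ∨ T))
  [2] ¬x0 ∧ (T ∨ T)

Answer: NO — after 2 steps the term is ¬x0 ∧ (T ∨ T), not yet normal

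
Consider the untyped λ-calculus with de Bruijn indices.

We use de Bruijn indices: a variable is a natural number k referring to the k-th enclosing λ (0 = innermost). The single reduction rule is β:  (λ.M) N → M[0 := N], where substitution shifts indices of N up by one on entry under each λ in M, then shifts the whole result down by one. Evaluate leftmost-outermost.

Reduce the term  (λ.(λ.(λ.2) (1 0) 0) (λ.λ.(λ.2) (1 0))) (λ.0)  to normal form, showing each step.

Answer: normal form = λ.λ.1  (in 5 steps)

Reduction:
  start: (λ.(λ.(λ.2) (1 0) 0) (λ.λ.(λ.2) (1 0))) (λ.0)
  →1  (λ.(λ.λ.0) ((λ.0) 0) 0) (λ.λ.(λ.2) (1 0))
  →2  (λ.λ.0) ((λ.0) (λ.λ.(λ.2) (1 0))) (λ.λ.(λ.2) (1 0))
  →3  (λ.0) (λ.λ.(λ.2) (1 0))
  →4  λ.λ.(λ.2) (1 0)
  →5  λ.λ.1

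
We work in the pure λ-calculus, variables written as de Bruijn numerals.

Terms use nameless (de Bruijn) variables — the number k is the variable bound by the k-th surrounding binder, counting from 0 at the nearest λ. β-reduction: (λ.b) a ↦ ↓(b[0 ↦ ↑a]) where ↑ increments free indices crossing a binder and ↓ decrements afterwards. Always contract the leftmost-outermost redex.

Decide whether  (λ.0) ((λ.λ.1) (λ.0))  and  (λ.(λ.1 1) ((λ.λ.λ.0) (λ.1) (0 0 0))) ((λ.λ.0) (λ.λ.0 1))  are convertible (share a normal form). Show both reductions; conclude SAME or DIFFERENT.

Answer: DIFFERENT — A ⇓ λ.λ.0, B ⇓ λ.0

Reduction:
Term A:
  start: (λ.0) ((λ.λ.1) (λ.0))
  →1  (λ.λ.1) (λ.0)
  →2  λ.λ.0

Term B:
  start: (λ.(λ.1 1) ((λ.λ.λ.0) (λ.1) (0 0 0))) ((λ.λ.0) (λ.λ.0 1))
  →1  (λ.(λ.λ.0) (λ.λ.0 1) ((λ.λ.0) (λ.λ.0 1))) ((λ.λ.λ.0) (λ.(λ.λ.0) (λ.λ.0 1)) ((λ.λ.0) (λ.λ.0 1) ((λ.λ.0) (λ.λ.0 1)) ((λ.λ.0) (λ.λ.0 1))))
  →2  (λ.λ.0) (λ.λ.0 1) ((λ.λ.0) (λ.λ.0 1))
  →3  (λ.0) ((λ.λ.0) (λ.λ.0 1))
  →4  (λ.λ.0) (λ.λ.0 1)
  →5  λ.0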